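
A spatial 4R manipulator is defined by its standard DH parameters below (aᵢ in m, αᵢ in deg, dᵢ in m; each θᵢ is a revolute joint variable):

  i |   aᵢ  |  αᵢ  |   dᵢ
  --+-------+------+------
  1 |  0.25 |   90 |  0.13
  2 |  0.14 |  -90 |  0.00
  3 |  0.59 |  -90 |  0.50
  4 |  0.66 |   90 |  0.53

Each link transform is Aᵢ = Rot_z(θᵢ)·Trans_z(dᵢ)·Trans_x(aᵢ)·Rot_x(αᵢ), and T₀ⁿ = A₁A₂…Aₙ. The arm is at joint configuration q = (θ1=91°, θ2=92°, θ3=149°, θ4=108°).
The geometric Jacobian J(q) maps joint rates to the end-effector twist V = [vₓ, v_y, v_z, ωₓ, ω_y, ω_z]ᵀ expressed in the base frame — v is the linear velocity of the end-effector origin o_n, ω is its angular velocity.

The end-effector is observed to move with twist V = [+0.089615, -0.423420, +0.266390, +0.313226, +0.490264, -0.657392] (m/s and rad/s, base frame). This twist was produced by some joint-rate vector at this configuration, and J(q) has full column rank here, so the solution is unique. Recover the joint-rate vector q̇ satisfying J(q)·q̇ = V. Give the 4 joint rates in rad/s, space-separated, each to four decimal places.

o_n = [0.2486, 0.3982, -0.3291]
J₁: ẑ×o_n = [-0.3982, 0.2486, 0.0000], ω = ẑ
J2: z=[0.9998, 0.0175, 0.0000] o=[-0.0044, 0.2500, 0.1300] → [-0.0080, 0.4591, 0.1438, 0.9998, 0.0175, 0.0000]
J3: z=[0.0174, -0.9992, -0.0349] o=[-0.0043, 0.2451, 0.2699] → [0.6039, 0.0016, 0.2553, 0.0174, -0.9992, -0.0349]
J4: z=[0.8567, 0.0329, -0.5147] o=[-0.2997, -0.2422, -0.2530] → [0.3271, -0.2169, 0.5306, 0.8567, 0.0329, -0.5147]
q̇ = J⁺·V = [-0.2440, -0.3940, -0.4700, 0.8350]

-0.2440 -0.3940 -0.4700 0.8350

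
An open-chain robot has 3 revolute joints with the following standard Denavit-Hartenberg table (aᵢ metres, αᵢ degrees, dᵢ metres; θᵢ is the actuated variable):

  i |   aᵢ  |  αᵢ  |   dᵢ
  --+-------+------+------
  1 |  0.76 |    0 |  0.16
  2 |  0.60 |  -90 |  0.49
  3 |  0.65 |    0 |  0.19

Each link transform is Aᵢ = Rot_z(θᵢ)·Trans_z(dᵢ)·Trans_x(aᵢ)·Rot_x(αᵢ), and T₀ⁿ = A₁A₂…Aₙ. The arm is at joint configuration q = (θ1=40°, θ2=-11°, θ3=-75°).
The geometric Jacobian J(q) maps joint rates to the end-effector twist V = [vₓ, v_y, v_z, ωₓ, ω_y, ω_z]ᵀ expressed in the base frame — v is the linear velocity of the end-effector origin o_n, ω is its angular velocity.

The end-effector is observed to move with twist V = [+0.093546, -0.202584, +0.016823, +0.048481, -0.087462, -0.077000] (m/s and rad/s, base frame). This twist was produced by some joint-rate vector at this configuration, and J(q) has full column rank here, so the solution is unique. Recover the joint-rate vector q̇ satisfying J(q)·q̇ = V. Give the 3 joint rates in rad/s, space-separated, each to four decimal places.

-0.2190 0.1420 -0.1000

o_n = [1.1620, 1.0271, 1.2779]
J₁: ẑ×o_n = [-1.0271, 1.1620, 0.0000], ω = ẑ
J2: z=[0.0000, 0.0000, 1.0000] o=[0.5822, 0.4885, 0.1600] → [-0.5386, 0.5798, 0.0000, 0.0000, 0.0000, 1.0000]
J3: z=[-0.4848, 0.8746, 0.0000] o=[1.1070, 0.7794, 0.6500] → [0.5491, 0.3044, -0.1682, -0.4848, 0.8746, 0.0000]
q̇ = J⁺·V = [-0.2190, 0.1420, -0.1000]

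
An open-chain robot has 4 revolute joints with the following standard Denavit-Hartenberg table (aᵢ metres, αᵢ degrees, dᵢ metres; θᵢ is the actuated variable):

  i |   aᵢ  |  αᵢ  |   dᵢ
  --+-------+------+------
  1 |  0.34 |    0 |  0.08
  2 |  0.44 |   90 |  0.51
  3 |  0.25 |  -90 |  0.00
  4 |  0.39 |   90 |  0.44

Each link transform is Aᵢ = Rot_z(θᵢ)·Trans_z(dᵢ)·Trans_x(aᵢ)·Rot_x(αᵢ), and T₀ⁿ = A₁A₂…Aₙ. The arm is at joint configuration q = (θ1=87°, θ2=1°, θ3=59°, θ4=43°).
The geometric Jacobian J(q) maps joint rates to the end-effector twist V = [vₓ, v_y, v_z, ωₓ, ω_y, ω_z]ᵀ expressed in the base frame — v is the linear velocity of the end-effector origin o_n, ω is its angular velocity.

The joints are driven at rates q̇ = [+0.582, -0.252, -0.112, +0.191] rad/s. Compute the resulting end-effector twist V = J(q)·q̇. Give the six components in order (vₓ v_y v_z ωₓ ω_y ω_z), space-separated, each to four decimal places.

o_n = [-0.2362, 0.6871, 1.2754]
J₁: ẑ×o_n = [-0.6871, -0.2362, 0.0000], ω = ẑ
J2: z=[0.0000, 0.0000, 1.0000] o=[0.0178, 0.3395, 0.0800] → [-0.3476, -0.2540, 0.0000, 0.0000, 0.0000, 1.0000]
J3: z=[0.9994, -0.0349, 0.0000] o=[0.0332, 0.7793, 0.5900] → [-0.0239, -0.6850, -0.1015, 0.9994, -0.0349, 0.0000]
J4: z=[-0.0299, -0.8566, 0.5150] o=[0.0376, 0.9079, 0.8043] → [-0.2898, -0.1270, -0.2280, -0.0299, -0.8566, 0.5150]
V = J·q̇ = [-0.3650, -0.0210, -0.0322, -0.1176, -0.1597, 0.4284]

-0.3650 -0.0210 -0.0322 -0.1176 -0.1597 0.4284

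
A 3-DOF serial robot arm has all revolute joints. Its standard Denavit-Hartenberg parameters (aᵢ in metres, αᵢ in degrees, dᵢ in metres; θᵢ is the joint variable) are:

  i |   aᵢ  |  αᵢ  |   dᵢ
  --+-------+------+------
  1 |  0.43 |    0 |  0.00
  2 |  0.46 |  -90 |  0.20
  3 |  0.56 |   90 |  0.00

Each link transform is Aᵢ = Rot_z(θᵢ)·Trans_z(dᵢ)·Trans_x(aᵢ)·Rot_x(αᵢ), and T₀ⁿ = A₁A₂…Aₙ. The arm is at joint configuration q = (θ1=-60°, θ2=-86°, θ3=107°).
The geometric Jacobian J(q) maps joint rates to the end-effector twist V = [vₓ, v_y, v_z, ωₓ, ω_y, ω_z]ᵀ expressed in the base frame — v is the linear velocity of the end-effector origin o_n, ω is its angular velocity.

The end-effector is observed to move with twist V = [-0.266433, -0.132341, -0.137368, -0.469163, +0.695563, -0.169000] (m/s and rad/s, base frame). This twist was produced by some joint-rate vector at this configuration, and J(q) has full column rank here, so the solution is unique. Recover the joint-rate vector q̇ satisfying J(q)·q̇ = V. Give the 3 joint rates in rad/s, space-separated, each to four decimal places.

0.3600 -0.5290 -0.8390

o_n = [-0.0306, -0.5381, -0.3355]
J₁: ẑ×o_n = [0.5381, -0.0306, 0.0000], ω = ẑ
J2: z=[0.0000, 0.0000, 1.0000] o=[0.2150, -0.3724, 0.0000] → [0.1657, -0.2456, 0.0000, 0.0000, 0.0000, 1.0000]
J3: z=[0.5592, -0.8290, 0.0000] o=[-0.1664, -0.6296, 0.2000] → [0.4440, 0.2995, 0.1637, 0.5592, -0.8290, 0.0000]
q̇ = J⁺·V = [0.3600, -0.5290, -0.8390]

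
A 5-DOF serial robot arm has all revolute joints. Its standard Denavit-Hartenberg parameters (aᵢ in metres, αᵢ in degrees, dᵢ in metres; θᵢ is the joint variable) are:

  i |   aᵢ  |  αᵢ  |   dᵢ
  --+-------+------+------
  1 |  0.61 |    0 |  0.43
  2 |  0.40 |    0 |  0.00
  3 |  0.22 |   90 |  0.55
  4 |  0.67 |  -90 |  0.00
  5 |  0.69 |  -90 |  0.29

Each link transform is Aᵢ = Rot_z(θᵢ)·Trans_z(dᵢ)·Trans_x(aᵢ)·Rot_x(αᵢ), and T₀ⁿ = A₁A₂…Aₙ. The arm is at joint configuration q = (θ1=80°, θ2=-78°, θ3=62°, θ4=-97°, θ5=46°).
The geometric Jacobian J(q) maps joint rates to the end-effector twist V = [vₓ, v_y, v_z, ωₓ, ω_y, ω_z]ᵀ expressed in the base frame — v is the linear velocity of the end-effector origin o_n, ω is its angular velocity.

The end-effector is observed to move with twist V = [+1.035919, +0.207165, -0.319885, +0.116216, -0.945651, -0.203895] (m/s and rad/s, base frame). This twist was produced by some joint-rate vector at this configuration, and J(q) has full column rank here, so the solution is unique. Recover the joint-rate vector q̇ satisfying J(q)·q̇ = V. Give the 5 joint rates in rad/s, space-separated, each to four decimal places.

o_n = [0.2208, 1.1628, -0.1961]
J₁: ẑ×o_n = [-1.1628, 0.2208, 0.0000], ω = ẑ
J2: z=[0.0000, 0.0000, 1.0000] o=[0.1059, 0.6007, 0.4300] → [-0.5621, 0.1149, 0.0000, 0.0000, 0.0000, 1.0000]
J3: z=[0.0000, 0.0000, 1.0000] o=[0.5057, 0.6147, 0.4300] → [-0.5481, -0.2849, 0.0000, 0.0000, 0.0000, 1.0000]
J4: z=[0.8988, -0.4384, 0.0000] o=[0.6021, 0.8124, 0.9800] → [0.5156, 1.0571, 0.1478, 0.8988, -0.4384, 0.0000]
J5: z=[0.4351, 0.8921, -0.1219] o=[0.5663, 0.7390, 0.3150] → [-0.4043, 0.2645, 0.4926, 0.4351, 0.8921, -0.1219]
q̇ = J⁺·V = [-0.4520, 0.0350, 0.1150, 0.5190, -0.8050]

-0.4520 0.0350 0.1150 0.5190 -0.8050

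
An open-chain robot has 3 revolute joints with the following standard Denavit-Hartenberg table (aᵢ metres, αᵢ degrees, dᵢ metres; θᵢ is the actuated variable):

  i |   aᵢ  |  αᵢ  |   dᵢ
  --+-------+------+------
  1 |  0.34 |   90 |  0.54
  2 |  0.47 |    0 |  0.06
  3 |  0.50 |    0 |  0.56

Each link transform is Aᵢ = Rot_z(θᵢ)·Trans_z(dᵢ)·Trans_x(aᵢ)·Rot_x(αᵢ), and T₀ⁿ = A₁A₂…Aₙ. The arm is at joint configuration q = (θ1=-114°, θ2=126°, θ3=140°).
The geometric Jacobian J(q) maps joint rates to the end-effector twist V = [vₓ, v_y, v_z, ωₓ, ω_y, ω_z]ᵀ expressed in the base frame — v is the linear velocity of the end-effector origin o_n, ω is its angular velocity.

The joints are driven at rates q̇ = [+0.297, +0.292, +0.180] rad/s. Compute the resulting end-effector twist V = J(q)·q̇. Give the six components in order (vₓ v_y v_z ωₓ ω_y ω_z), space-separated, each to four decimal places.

-0.1177 -0.2853 -0.0971 -0.4312 0.1920 0.2970

o_n = [-0.5781, 0.2258, 0.4215]
J₁: ẑ×o_n = [-0.2258, -0.5781, 0.0000], ω = ẑ
J2: z=[-0.9135, 0.4067, 0.0000] o=[-0.1383, -0.3106, 0.5400] → [-0.0482, -0.1083, -0.3111, -0.9135, 0.4067, 0.0000]
J3: z=[-0.9135, 0.4067, 0.0000] o=[-0.0807, -0.0338, 0.9202] → [-0.2029, -0.4557, -0.0349, -0.9135, 0.4067, 0.0000]
V = J·q̇ = [-0.1177, -0.2853, -0.0971, -0.4312, 0.1920, 0.2970]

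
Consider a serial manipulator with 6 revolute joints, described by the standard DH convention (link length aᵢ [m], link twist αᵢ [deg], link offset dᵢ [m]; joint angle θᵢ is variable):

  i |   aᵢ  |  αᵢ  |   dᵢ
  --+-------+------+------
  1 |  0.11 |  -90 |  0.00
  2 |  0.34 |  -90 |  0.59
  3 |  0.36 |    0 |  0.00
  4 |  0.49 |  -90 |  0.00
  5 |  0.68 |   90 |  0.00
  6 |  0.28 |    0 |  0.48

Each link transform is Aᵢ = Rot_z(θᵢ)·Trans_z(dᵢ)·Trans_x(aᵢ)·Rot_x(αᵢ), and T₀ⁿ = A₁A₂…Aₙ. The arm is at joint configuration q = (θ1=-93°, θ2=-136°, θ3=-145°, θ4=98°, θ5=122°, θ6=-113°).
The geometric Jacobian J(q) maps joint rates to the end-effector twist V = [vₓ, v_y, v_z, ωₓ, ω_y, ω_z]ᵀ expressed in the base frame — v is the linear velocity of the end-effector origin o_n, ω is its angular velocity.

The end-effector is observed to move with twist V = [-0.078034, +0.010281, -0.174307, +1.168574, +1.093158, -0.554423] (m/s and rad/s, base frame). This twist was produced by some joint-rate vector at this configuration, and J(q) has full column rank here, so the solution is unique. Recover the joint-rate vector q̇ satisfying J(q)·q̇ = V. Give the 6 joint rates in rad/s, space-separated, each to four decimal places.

o_n = [1.4362, 0.5170, -0.3489]
J₁: ẑ×o_n = [-0.5170, 1.4362, 0.0000], ω = ẑ
J2: z=[0.9986, -0.0523, 0.0000] o=[-0.0058, -0.1098, 0.0000] → [0.0183, 0.3484, 0.7014, 0.9986, -0.0523, 0.0000]
J3: z=[-0.0364, -0.6937, 0.7193] o=[0.5962, 0.1035, 0.2362] → [0.1085, 0.5830, 0.5677, -0.0364, -0.6937, 0.7193]
J4: z=[-0.0364, -0.6937, 0.7193] o=[0.7913, -0.1191, 0.0313] → [-0.1938, 0.4501, 0.4242, -0.0364, -0.6937, 0.7193]
J5: z=[-0.6535, 0.5611, 0.5080] o=[1.1618, 0.1022, 0.2635] → [-0.5543, -0.2608, -0.4251, -0.6535, 0.5611, 0.5080]
J6: z=[0.6604, 0.7506, 0.0206] o=[0.9103, 0.3395, -0.3221] → [-0.0238, 0.0286, -0.2775, 0.6604, 0.7506, 0.0206]
q̇ = J⁺·V = [0.1980, 0.7150, -0.6600, -0.3710, -0.0450, 0.5870]

0.1980 0.7150 -0.6600 -0.3710 -0.0450 0.5870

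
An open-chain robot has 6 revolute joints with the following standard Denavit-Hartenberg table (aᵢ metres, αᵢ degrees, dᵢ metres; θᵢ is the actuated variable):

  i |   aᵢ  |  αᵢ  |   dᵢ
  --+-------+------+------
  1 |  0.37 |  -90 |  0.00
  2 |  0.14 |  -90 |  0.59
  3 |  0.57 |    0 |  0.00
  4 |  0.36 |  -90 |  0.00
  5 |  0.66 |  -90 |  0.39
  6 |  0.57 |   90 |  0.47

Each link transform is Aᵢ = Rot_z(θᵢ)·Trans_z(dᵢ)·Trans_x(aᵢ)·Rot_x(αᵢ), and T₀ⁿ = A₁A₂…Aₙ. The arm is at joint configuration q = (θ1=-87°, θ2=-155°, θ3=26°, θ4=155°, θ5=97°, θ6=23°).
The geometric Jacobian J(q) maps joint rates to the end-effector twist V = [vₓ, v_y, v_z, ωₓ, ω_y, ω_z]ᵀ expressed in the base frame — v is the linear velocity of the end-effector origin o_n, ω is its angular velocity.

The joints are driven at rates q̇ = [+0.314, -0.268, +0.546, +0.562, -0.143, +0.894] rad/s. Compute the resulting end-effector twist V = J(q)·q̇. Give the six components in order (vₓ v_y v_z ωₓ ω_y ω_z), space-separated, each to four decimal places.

o_n = [0.4540, 0.9490, -0.6309]
J₁: ẑ×o_n = [-0.9490, 0.4540, 0.0000], ω = ẑ
J2: z=[0.9986, 0.0523, 0.0000] o=[0.0194, -0.3695, 0.0000] → [-0.0330, 0.6300, 1.2939, 0.9986, 0.0523, 0.0000]
J3: z=[0.0221, -0.4220, 0.9063] o=[0.6019, -0.2119, 0.0592] → [-0.7609, -0.1188, -0.0368, 0.0221, -0.4220, 0.9063]
J4: z=[0.0221, -0.4220, 0.9063] o=[0.3281, 0.2387, 0.2757] → [-0.2611, 0.1341, 0.0688, 0.0221, -0.4220, 0.9063]
J5: z=[0.9976, 0.0681, 0.0074] o=[0.3514, -0.0868, 0.1236] → [-0.0590, 0.7534, 1.0263, 0.9976, 0.0681, 0.0074]
J6: z=[-0.0617, 0.8458, 0.5299] o=[0.7208, 0.2890, -0.4333] → [-0.5168, -0.1536, 0.1850, -0.0617, 0.8458, 0.5299]
V = J·q̇ = [-1.3049, -0.2608, -0.3095, -0.4409, 0.2648, 1.7908]

-1.3049 -0.2608 -0.3095 -0.4409 0.2648 1.7908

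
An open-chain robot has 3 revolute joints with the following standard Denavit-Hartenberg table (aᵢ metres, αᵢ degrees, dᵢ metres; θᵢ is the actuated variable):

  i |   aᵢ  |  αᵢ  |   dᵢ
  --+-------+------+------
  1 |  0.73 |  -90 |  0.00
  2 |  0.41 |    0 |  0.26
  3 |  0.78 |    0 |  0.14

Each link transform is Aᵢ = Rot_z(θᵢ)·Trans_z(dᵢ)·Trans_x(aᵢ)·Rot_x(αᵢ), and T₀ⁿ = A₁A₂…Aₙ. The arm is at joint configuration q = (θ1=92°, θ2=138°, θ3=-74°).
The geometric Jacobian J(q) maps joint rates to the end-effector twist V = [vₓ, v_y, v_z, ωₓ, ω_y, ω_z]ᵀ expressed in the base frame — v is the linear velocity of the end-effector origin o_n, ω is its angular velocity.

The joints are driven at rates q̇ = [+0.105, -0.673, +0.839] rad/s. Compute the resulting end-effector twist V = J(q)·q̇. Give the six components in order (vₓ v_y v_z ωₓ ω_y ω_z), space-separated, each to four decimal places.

o_n = [-0.4265, 0.7528, -0.9754]
J₁: ẑ×o_n = [-0.7528, -0.4265, 0.0000], ω = ẑ
J2: z=[-0.9994, -0.0349, 0.0000] o=[-0.0255, 0.7296, 0.0000] → [0.0340, -0.9748, -0.0372, -0.9994, -0.0349, 0.0000]
J3: z=[-0.9994, -0.0349, 0.0000] o=[-0.2747, 0.4160, -0.2743] → [0.0245, -0.7006, -0.3419, -0.9994, -0.0349, 0.0000]
V = J·q̇ = [-0.0814, 0.0234, -0.2618, -0.1659, -0.0058, 0.1050]

-0.0814 0.0234 -0.2618 -0.1659 -0.0058 0.1050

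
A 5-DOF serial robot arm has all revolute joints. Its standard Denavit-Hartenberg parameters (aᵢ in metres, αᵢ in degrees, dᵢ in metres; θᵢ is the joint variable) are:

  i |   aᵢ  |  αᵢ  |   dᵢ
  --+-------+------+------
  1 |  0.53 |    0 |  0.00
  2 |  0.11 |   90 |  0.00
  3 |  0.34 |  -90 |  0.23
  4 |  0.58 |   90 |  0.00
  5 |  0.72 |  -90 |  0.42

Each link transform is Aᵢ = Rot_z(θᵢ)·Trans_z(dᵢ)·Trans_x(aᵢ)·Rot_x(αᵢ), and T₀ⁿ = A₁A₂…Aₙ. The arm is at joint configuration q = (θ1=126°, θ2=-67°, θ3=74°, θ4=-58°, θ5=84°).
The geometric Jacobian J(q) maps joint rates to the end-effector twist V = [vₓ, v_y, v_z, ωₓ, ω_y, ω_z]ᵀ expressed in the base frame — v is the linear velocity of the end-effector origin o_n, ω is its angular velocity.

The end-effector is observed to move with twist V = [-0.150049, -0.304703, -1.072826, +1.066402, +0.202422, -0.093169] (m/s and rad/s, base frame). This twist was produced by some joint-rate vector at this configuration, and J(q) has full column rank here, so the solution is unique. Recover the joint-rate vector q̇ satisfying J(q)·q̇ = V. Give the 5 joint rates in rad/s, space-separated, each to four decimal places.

o_n = [0.3019, -0.5080, 0.5156]
J₁: ẑ×o_n = [0.5080, 0.3019, -0.0000], ω = ẑ
J2: z=[0.0000, 0.0000, 1.0000] o=[-0.3115, 0.4288, 0.0000] → [0.9368, 0.6134, -0.0000, 0.0000, 0.0000, 1.0000]
J3: z=[0.8572, -0.5150, 0.0000] o=[-0.2549, 0.5231, 0.0000] → [-0.2656, -0.4420, -0.5971, 0.8572, -0.5150, 0.0000]
J4: z=[-0.4951, -0.8240, 0.2756] o=[-0.0095, 0.4849, 0.3268] → [0.1182, 0.1793, 0.7481, -0.4951, -0.8240, 0.2756]
J5: z=[0.3338, -0.4733, -0.8152] o=[0.4558, 0.3042, 0.6223] → [-0.6116, 0.1611, -0.3440, 0.3338, -0.4733, -0.8152]
q̇ = J⁺·V = [-0.0120, 0.2390, 0.7420, -0.7830, 0.1280]

-0.0120 0.2390 0.7420 -0.7830 0.1280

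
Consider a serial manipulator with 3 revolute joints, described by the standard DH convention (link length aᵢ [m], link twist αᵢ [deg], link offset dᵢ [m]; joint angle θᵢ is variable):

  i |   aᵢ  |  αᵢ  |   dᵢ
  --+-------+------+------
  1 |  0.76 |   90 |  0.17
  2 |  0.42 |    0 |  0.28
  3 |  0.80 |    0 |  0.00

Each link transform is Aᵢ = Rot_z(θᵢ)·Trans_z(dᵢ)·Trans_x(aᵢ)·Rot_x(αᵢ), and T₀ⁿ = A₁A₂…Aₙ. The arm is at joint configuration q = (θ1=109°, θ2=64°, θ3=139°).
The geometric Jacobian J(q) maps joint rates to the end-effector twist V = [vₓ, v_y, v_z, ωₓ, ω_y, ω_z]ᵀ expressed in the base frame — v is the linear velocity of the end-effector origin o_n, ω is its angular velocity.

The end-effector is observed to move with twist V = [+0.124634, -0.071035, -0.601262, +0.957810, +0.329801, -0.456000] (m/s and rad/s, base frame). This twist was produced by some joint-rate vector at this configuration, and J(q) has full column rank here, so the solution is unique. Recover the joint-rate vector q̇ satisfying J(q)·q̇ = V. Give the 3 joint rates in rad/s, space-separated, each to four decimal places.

o_n = [0.1971, 0.2876, 0.2349]
J₁: ẑ×o_n = [-0.2876, 0.1971, 0.0000], ω = ẑ
J2: z=[0.9455, 0.3256, 0.0000] o=[-0.2474, 0.7186, 0.1700] → [0.0211, -0.0614, -0.5523, 0.9455, 0.3256, 0.0000]
J3: z=[0.9455, 0.3256, 0.0000] o=[-0.0426, 0.9838, 0.5475] → [-0.1018, 0.2956, -0.7364, 0.9455, 0.3256, 0.0000]
q̇ = J⁺·V = [-0.4560, 0.7860, 0.2270]

-0.4560 0.7860 0.2270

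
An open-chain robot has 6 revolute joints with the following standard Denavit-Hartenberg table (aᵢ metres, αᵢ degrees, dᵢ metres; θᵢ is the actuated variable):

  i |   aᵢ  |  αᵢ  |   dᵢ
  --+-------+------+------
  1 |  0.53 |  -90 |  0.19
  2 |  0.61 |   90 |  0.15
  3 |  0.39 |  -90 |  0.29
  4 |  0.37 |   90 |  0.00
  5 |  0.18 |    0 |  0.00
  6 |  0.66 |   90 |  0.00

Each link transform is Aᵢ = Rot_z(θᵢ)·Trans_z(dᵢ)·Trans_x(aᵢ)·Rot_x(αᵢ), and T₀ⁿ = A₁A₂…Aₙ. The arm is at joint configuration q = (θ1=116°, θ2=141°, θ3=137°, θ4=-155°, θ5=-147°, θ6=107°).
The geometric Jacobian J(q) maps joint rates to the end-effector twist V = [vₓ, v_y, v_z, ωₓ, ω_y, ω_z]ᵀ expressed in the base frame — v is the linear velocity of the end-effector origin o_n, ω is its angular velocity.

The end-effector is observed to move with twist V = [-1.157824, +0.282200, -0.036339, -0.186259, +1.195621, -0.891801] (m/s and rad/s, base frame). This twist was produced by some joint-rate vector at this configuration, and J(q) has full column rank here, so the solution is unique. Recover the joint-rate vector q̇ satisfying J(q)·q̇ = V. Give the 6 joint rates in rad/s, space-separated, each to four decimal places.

0.1550 -0.6870 0.6820 -0.0780 -0.8490 -0.0990

o_n = [-0.3158, -0.1510, -1.0042]
J₁: ẑ×o_n = [0.1510, -0.3158, 0.0000], ω = ẑ
J2: z=[-0.8988, -0.4384, 0.0000] o=[-0.2323, 0.4764, 0.1900] → [0.5235, -1.0733, 0.5272, -0.8988, -0.4384, 0.0000]
J3: z=[-0.2759, 0.5656, -0.7771] o=[-0.1593, -0.0155, -0.1939] → [-0.5636, -0.1019, 0.1259, -0.2759, 0.5656, -0.7771]
J4: z=[0.4250, 0.7970, 0.4292] o=[-0.5756, 0.2312, -0.2398] → [-0.4452, 0.4364, -0.3694, 0.4250, 0.7970, 0.4292]
J5: z=[0.6144, -0.6022, 0.5098] o=[-0.3296, 0.2486, -0.5156] → [0.4979, 0.3072, -0.2372, 0.6144, -0.6022, 0.5098]
J6: z=[0.6144, -0.6022, 0.5098] o=[-0.4716, 0.1634, -0.4451] → [0.4969, 0.4229, -0.0993, 0.6144, -0.6022, 0.5098]
q̇ = J⁺·V = [0.1550, -0.6870, 0.6820, -0.0780, -0.8490, -0.0990]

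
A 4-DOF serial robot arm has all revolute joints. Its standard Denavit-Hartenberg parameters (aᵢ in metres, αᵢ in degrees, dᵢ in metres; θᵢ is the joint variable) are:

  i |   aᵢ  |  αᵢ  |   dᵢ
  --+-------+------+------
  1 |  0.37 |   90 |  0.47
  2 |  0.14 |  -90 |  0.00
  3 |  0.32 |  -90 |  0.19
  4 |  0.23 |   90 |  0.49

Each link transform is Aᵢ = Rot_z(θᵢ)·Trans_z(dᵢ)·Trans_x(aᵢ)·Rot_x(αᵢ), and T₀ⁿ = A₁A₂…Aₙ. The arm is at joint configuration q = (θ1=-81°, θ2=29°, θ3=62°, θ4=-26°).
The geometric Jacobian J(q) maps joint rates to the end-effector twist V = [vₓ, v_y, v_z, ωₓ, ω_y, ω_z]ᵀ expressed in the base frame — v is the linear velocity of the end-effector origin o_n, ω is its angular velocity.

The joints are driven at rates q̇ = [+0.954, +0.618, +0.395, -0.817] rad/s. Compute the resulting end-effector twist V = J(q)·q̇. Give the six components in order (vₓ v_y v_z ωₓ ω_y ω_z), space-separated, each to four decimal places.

-0.1476 1.1537 -0.1158 -0.9205 -0.5907 1.6492

o_n = [0.7162, -0.0783, 0.7024]
J₁: ẑ×o_n = [0.0783, 0.7162, -0.0000], ω = ẑ
J2: z=[-0.9877, -0.1564, 0.0000] o=[0.0579, -0.3654, 0.4700] → [-0.0364, 0.2295, -0.1807, -0.9877, -0.1564, 0.0000]
J3: z=[-0.0758, 0.4788, 0.8746] o=[0.0770, -0.4864, 0.5379] → [-0.2782, 0.5715, -0.3370, -0.0758, 0.4788, 0.8746]
J4: z=[0.3429, 0.8362, -0.4281] o=[0.3622, -0.4810, 0.7769] → [0.1101, -0.1260, -0.1579, 0.3429, 0.8362, -0.4281]
V = J·q̇ = [-0.1476, 1.1537, -0.1158, -0.9205, -0.5907, 1.6492]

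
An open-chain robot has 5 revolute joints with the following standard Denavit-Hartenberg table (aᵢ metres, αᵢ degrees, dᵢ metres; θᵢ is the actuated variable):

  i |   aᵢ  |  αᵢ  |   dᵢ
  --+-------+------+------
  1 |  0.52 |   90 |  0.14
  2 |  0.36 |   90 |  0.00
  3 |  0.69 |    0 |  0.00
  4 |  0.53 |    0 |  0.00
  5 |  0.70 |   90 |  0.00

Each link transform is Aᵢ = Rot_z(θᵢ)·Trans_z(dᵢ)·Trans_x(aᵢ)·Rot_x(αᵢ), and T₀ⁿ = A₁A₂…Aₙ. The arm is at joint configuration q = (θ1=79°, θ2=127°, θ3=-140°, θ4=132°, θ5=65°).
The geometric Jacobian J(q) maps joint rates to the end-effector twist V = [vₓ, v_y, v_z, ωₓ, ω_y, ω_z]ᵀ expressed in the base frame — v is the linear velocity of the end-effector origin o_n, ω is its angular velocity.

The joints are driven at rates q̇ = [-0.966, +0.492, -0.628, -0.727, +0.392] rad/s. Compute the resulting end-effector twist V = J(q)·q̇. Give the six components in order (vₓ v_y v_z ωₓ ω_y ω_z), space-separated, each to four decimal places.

o_n = [0.0830, 0.0614, 0.7290]
J₁: ẑ×o_n = [-0.0614, 0.0830, 0.0000], ω = ẑ
J2: z=[0.9816, -0.1908, 0.0000] o=[0.0992, 0.5104, 0.1400] → [-0.1124, -0.5782, -0.4438, 0.9816, -0.1908, 0.0000]
J3: z=[0.1524, 0.7840, 0.6018] o=[0.0579, 0.2978, 0.4275] → [0.3786, -0.0308, -0.0557, 0.1524, 0.7840, 0.6018]
J4: z=[0.1524, 0.7840, 0.6018] o=[-0.3168, 0.6947, 0.0054] → [0.9484, 0.1304, -0.4099, 0.1524, 0.7840, 0.6018]
J5: z=[0.1524, 0.7840, 0.6018] o=[-0.4495, 0.3987, 0.4245] → [0.4417, 0.2741, -0.4689, 0.1524, 0.7840, 0.6018]
V = J·q̇ = [-0.7501, -0.3327, -0.0691, 0.3362, -0.8488, -1.5455]

-0.7501 -0.3327 -0.0691 0.3362 -0.8488 -1.5455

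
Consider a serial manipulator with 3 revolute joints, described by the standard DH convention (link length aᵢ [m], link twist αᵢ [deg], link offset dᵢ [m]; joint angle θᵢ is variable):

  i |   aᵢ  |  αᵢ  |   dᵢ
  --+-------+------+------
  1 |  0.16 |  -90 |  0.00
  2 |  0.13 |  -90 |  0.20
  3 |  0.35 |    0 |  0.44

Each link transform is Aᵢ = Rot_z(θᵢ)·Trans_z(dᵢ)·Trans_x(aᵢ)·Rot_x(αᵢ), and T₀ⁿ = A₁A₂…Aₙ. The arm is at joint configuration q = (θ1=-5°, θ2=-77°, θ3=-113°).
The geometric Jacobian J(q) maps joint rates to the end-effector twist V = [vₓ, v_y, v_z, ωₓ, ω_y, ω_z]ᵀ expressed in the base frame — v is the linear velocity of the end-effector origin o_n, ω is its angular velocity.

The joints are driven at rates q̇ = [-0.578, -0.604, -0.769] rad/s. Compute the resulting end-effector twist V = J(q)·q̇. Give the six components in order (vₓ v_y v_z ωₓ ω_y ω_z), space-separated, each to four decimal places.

o_n = [0.6305, 0.4690, -0.1056]
J₁: ẑ×o_n = [-0.4690, 0.6305, 0.0000], ω = ẑ
J2: z=[0.0872, 0.9962, 0.0000] o=[0.1594, -0.0139, 0.0000] → [-0.1052, 0.0092, -0.4272, 0.0872, 0.9962, 0.0000]
J3: z=[0.9707, -0.0849, -0.2250] o=[0.2060, 0.1827, 0.1267] → [0.0841, 0.1299, 0.3139, 0.9707, -0.0849, -0.2250]
V = J·q̇ = [0.2699, -0.4699, 0.0166, -0.7991, -0.5364, -0.4050]

0.2699 -0.4699 0.0166 -0.7991 -0.5364 -0.4050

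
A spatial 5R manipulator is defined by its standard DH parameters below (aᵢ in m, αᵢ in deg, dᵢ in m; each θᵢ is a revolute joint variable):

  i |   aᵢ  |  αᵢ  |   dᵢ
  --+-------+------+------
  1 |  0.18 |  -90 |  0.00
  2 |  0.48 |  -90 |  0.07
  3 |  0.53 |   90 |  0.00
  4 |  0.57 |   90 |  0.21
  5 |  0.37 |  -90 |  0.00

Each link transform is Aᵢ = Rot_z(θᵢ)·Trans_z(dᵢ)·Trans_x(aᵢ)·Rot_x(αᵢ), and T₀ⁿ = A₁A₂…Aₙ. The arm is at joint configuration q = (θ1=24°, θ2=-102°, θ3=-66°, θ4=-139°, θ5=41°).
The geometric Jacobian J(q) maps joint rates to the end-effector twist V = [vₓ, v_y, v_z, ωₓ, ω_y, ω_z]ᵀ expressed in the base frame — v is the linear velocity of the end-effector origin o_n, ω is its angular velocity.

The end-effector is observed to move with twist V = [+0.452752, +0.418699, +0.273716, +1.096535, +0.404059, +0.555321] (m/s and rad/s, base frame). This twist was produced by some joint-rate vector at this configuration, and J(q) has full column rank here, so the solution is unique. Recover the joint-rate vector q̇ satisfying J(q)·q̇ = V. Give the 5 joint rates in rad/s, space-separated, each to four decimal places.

-0.0850 0.7770 0.5560 -0.6980 0.9510

o_n = [-0.3996, -0.0107, -0.0950]
J₁: ẑ×o_n = [0.0107, -0.3996, 0.0000], ω = ẑ
J2: z=[-0.4067, 0.9135, 0.0000] o=[0.1644, 0.0732, 0.0000] → [-0.0868, -0.0386, 0.5494, -0.4067, 0.9135, 0.0000]
J3: z=[0.8936, 0.3978, 0.2079] o=[0.0448, 0.0966, 0.4695] → [-0.2023, 0.4121, 0.0810, 0.8936, 0.3978, 0.2079]
J4: z=[0.0081, 0.4488, -0.8936] o=[-0.1931, 0.5207, 0.6804] → [-0.8228, 0.1908, 0.0884, 0.0081, 0.4488, -0.8936]
J5: z=[0.9689, -0.2247, -0.1041] o=[-0.3325, 0.1219, 0.2438] → [0.0623, 0.3353, -0.1435, 0.9689, -0.2247, -0.1041]
q̇ = J⁺·V = [-0.0850, 0.7770, 0.5560, -0.6980, 0.9510]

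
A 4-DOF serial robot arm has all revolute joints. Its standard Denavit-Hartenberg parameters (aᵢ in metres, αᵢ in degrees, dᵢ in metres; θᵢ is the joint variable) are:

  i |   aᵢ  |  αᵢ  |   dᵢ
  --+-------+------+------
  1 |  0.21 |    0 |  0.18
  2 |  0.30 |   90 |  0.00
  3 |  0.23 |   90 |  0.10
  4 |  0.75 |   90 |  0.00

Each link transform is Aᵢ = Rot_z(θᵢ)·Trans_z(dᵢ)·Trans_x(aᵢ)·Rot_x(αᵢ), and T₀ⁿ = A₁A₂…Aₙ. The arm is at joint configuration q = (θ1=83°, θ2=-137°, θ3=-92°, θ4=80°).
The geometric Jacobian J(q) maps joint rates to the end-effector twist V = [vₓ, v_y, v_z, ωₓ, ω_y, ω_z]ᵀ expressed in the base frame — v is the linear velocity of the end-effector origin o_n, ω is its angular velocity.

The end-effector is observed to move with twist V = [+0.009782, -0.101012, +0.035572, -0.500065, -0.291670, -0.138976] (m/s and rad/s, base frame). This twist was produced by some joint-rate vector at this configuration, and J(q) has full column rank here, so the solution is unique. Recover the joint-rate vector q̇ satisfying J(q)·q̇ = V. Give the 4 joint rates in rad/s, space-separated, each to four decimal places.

o_n = [-0.4839, -0.5170, -0.1800]
J₁: ẑ×o_n = [0.5170, -0.4839, 0.0000], ω = ẑ
J2: z=[0.0000, 0.0000, 1.0000] o=[0.0256, 0.2084, 0.1800] → [0.7255, -0.5095, 0.0000, 0.0000, 0.0000, 1.0000]
J3: z=[-0.8090, -0.5878, 0.0000] o=[0.2019, -0.0343, 0.1800] → [0.2116, -0.2913, -0.0126, -0.8090, -0.5878, 0.0000]
J4: z=[-0.5874, 0.8085, 0.0349] o=[0.1163, -0.0866, -0.0499] → [-0.0902, -0.0974, 0.7382, -0.5874, 0.8085, 0.0349]
q̇ = J⁺·V = [0.0220, -0.1630, 0.5760, 0.0580]

0.0220 -0.1630 0.5760 0.0580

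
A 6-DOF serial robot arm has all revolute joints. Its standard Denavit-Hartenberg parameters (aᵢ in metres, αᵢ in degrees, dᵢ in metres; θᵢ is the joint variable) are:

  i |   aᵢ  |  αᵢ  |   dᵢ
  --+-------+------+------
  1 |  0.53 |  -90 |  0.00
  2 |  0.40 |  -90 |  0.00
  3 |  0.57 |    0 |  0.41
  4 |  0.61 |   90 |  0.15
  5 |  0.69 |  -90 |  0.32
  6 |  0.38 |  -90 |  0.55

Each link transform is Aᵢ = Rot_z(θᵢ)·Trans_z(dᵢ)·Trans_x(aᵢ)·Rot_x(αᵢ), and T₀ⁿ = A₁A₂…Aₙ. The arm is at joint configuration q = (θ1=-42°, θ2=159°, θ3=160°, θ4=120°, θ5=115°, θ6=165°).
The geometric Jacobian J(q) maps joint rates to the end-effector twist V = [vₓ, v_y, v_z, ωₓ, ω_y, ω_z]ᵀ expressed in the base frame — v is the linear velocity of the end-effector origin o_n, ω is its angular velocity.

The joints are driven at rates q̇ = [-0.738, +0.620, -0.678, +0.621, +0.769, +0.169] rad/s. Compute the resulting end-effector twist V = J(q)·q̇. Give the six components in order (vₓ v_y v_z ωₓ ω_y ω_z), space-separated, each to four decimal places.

-0.2706 -0.9374 -0.5622 0.9814 -0.0726 -0.5770

o_n = [0.3561, -0.5642, 0.7074]
J₁: ẑ×o_n = [0.5642, 0.3561, -0.0000], ω = ẑ
J2: z=[0.6691, 0.7431, 0.0000] o=[0.3939, -0.3546, 0.0000] → [0.5257, -0.4734, -0.1122, 0.6691, 0.7431, 0.0000]
J3: z=[-0.2663, 0.2398, 0.9336] o=[0.1164, -0.1048, -0.1433] → [0.6330, 0.4504, 0.0649, -0.2663, 0.2398, 0.9336]
J4: z=[-0.2663, 0.2398, 0.9336] o=[0.2483, -0.4859, 0.4314] → [0.1393, 0.1741, -0.0050, -0.2663, 0.2398, 0.9336]
J5: z=[0.7994, -0.4862, 0.3529] o=[0.5369, 0.0626, 0.5334] → [0.1367, -0.2029, -0.5890, 0.7994, -0.4862, 0.3529]
J6: z=[-0.3755, -0.8629, -0.3381] o=[0.4691, -0.1880, 1.2483] → [0.3396, -0.1649, 0.0437, -0.3755, -0.8629, -0.3381]
V = J·q̇ = [-0.2706, -0.9374, -0.5622, 0.9814, -0.0726, -0.5770]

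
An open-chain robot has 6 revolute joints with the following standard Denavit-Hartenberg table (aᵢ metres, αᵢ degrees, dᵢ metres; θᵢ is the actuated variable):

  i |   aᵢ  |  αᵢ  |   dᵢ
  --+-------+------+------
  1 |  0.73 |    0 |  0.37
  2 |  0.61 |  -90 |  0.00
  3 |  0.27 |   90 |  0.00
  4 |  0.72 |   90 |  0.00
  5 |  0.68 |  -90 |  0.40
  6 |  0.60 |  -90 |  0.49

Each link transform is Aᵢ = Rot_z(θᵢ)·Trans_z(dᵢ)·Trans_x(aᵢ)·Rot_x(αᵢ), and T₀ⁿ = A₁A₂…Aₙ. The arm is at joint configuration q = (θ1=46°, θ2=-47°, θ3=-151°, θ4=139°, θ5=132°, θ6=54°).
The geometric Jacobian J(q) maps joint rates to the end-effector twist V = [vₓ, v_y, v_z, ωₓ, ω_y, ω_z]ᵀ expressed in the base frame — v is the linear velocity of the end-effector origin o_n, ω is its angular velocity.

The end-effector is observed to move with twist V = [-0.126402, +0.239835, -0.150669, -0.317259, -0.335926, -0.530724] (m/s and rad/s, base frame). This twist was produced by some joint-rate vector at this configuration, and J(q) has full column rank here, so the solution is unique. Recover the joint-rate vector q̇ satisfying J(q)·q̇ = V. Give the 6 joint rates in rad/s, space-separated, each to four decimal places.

0.0630 0.0240 -0.1040 0.8130 -0.1970 0.1820

o_n = [0.4907, 0.2410, 0.2119]
J₁: ẑ×o_n = [-0.2410, 0.4907, 0.0000], ω = ẑ
J2: z=[0.0000, 0.0000, 1.0000] o=[0.5071, 0.5251, 0.3700] → [0.2841, -0.0164, 0.0000, 0.0000, 0.0000, 1.0000]
J3: z=[0.0175, 0.9998, 0.0000] o=[1.1170, 0.5145, 0.3700] → [-0.1581, 0.0028, 0.6215, 0.0175, 0.9998, 0.0000]
J4: z=[-0.4847, 0.0085, -0.8746] o=[0.8809, 0.5186, 0.5009] → [-0.2452, 0.2012, 0.1378, -0.4847, 0.0085, -0.8746]
J5: z=[-0.5605, 0.7646, 0.3181] o=[1.3643, 0.9826, 0.2375] → [0.2163, -0.2922, 1.0837, -0.5605, 0.7646, 0.3181]
J6: z=[-0.1746, -0.4846, 0.8571] o=[0.5896, 0.9995, 0.0892] → [0.5906, -0.0634, 0.0845, -0.1746, -0.4846, 0.8571]
q̇ = J⁺·V = [0.0630, 0.0240, -0.1040, 0.8130, -0.1970, 0.1820]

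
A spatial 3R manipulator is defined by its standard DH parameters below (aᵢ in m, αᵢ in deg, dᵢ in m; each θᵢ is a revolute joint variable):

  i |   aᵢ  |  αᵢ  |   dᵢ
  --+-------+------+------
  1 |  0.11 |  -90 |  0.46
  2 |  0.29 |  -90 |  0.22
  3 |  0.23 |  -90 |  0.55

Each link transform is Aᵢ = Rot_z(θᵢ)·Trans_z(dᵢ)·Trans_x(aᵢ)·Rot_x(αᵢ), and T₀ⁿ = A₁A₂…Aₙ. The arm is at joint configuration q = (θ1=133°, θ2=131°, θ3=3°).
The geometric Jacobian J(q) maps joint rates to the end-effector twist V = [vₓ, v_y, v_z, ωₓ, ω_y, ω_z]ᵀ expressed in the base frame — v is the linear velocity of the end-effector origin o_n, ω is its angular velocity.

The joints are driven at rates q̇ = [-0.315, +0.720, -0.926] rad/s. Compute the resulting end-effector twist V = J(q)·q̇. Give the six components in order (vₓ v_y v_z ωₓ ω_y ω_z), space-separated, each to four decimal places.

o_n = [0.2885, -0.6143, 0.4286]
J₁: ẑ×o_n = [0.6143, 0.2885, -0.0000], ω = ẑ
J2: z=[-0.7314, -0.6820, 0.0000] o=[-0.0750, 0.0804, 0.4600] → [0.0214, -0.0229, 0.7560, -0.7314, -0.6820, 0.0000]
J3: z=[0.5147, -0.5520, 0.6561] o=[-0.1062, -0.2087, 0.2411] → [0.1626, 0.1624, 0.0091, 0.5147, -0.5520, 0.6561]
V = J·q̇ = [-0.3287, -0.2578, 0.5359, -1.0032, 0.0201, -0.9225]

-0.3287 -0.2578 0.5359 -1.0032 0.0201 -0.9225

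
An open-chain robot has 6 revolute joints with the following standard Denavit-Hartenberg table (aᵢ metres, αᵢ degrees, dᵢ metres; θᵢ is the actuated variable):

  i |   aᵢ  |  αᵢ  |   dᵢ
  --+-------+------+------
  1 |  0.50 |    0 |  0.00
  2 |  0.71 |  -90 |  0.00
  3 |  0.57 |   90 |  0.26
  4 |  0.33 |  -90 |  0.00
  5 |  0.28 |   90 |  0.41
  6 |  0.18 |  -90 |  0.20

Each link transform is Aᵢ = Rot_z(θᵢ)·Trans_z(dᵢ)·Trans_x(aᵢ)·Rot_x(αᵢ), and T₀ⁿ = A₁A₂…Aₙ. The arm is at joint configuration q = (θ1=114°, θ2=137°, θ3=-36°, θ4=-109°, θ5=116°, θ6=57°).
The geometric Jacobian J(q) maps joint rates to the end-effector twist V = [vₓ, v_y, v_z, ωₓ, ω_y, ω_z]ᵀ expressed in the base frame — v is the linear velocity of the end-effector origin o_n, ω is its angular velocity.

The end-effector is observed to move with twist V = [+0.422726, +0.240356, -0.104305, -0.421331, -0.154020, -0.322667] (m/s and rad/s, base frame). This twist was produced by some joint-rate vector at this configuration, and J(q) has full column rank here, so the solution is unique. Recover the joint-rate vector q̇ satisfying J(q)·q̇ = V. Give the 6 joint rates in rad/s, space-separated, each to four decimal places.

-0.8890 0.9380 0.1040 -0.2600 0.1570 0.4720

o_n = [-1.0111, -1.1274, 0.2351]
J₁: ẑ×o_n = [1.1274, -1.0111, 0.0000], ω = ẑ
J2: z=[0.0000, 0.0000, 1.0000] o=[-0.2034, 0.4568, 0.0000] → [1.5842, -0.8077, 0.0000, 0.0000, 0.0000, 1.0000]
J3: z=[0.9455, -0.3256, 0.0000] o=[-0.4345, -0.2145, 0.0000] → [-0.0766, -0.2223, -1.0509, 0.9455, -0.3256, 0.0000]
J4: z=[0.1914, 0.5558, 0.8090] o=[-0.3388, -0.7352, 0.3350] → [0.2618, -0.5247, 0.2986, 0.1914, 0.5558, 0.8090]
J5: z=[-0.5569, -0.6173, 0.5558] o=[-0.6055, -0.5514, 0.2719] → [0.3428, -0.2458, 0.0704, -0.5569, -0.6173, 0.5558]
J6: z=[-0.8103, 0.2569, -0.5266] o=[-0.7828, -1.0127, 0.3196] → [-0.0821, 0.0517, 0.1516, -0.8103, 0.2569, -0.5266]
q̇ = J⁺·V = [-0.8890, 0.9380, 0.1040, -0.2600, 0.1570, 0.4720]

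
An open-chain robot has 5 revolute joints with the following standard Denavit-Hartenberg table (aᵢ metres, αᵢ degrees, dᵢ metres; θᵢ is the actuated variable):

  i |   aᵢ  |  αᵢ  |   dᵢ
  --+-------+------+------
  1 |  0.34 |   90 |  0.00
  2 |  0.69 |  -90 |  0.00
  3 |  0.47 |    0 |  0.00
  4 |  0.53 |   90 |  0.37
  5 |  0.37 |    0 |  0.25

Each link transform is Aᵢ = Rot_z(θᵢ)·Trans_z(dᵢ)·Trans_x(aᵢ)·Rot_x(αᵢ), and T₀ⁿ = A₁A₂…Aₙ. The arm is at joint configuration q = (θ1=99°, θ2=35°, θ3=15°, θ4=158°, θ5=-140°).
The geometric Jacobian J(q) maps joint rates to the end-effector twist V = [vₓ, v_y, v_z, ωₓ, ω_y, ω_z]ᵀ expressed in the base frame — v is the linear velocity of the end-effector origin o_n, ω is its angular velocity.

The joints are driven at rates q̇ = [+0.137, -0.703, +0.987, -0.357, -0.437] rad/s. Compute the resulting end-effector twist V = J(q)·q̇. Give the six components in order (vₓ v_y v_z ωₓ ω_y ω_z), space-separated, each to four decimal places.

o_n = [-0.5554, 0.9506, 0.6415]
J₁: ẑ×o_n = [-0.9506, -0.5554, 0.0000], ω = ẑ
J2: z=[0.9877, 0.1564, 0.0000] o=[-0.0532, 0.3358, 0.0000] → [0.1004, -0.6336, 0.6858, 0.9877, 0.1564, 0.0000]
J3: z=[0.0897, -0.5665, 0.8192] o=[-0.1416, 0.8941, 0.3958] → [-0.1855, -0.3610, -0.2293, 0.0897, -0.5665, 0.8192]
J4: z=[0.0897, -0.5665, 0.8192] o=[-0.3199, 1.2423, 0.6562] → [0.2473, -0.1916, -0.1596, 0.0897, -0.5665, 0.8192]
J5: z=[-0.9959, -0.0567, 0.0699] o=[-0.2831, 0.5970, 0.6575] → [-0.0238, -0.0350, -0.3676, -0.9959, -0.0567, 0.0699]
V = J·q̇ = [-0.4618, 0.0967, -0.4909, -0.2026, -0.4421, 0.6225]

-0.4618 0.0967 -0.4909 -0.2026 -0.4421 0.6225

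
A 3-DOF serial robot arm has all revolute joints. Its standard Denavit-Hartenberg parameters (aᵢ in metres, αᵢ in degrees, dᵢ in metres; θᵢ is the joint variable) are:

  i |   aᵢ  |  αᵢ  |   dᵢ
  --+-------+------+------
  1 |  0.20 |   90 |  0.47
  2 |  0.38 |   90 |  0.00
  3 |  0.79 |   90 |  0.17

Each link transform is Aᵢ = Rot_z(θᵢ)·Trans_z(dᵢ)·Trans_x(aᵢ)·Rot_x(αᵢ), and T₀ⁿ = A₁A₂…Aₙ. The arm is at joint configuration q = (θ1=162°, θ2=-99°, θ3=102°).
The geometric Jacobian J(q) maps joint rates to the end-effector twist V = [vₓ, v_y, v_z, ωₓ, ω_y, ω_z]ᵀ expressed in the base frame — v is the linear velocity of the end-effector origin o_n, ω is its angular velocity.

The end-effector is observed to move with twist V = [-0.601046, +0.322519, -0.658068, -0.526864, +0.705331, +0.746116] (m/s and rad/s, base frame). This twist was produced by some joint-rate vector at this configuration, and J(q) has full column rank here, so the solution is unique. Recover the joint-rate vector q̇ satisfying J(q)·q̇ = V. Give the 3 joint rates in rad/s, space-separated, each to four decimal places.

o_n = [0.2404, 0.7344, 0.2835]
J₁: ẑ×o_n = [-0.7344, 0.2404, 0.0000], ω = ẑ
J2: z=[0.3090, 0.9511, 0.0000] o=[-0.1902, 0.0618, 0.4700] → [-0.1774, 0.0576, -0.2017, 0.3090, 0.9511, 0.0000]
J3: z=[0.9393, -0.3052, 0.1564] o=[-0.1337, 0.0434, 0.0947] → [-0.1657, -0.1189, 0.7632, 0.9393, -0.3052, 0.1564]
q̇ = J⁺·V = [0.8600, 0.5080, -0.7280]

0.8600 0.5080 -0.7280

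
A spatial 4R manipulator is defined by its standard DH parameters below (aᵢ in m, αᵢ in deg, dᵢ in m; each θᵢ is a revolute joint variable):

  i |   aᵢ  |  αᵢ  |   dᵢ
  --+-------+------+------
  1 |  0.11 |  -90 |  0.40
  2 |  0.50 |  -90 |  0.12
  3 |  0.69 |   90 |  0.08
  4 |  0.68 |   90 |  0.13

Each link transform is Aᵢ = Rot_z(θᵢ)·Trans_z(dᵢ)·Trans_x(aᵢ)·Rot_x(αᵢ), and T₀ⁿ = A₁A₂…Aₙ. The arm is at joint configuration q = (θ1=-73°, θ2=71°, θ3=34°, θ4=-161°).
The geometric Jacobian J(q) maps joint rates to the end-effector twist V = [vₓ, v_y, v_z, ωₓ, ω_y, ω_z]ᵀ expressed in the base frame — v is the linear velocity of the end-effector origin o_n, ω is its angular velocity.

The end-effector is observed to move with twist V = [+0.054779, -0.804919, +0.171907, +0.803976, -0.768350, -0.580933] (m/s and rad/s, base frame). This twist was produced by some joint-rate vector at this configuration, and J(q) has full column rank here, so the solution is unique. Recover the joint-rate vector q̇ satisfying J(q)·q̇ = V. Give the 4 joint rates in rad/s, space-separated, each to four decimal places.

o_n = [0.3221, -0.3646, -0.1323]
J₁: ẑ×o_n = [0.3646, 0.3221, -0.0000], ω = ẑ
J2: z=[0.9563, 0.2924, 0.0000] o=[0.0322, -0.1052, 0.4000] → [-0.1556, 0.5091, -0.3328, 0.9563, 0.2924, 0.0000]
J3: z=[-0.2764, 0.9042, -0.3256] o=[0.1945, -0.2258, -0.0728] → [-0.0991, -0.0580, -0.0770, -0.2764, 0.9042, -0.3256]
J4: z=[0.8460, 0.0683, -0.5287] o=[-0.1421, -0.4444, -0.6397] → [0.0768, -0.6747, 0.0358, 0.8460, 0.0683, -0.5287]
q̇ = J⁺·V = [-0.3690, -0.2210, -0.8480, 0.9230]

-0.3690 -0.2210 -0.8480 0.9230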